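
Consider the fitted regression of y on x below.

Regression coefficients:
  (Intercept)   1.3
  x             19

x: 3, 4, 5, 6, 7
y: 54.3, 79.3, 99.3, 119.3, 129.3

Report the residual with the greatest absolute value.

e = -5

x=3: ŷ = 1.3 + 19·3 = 58.3; e = 54.3 − 58.3 = -4
x=4: ŷ = 1.3 + 19·4 = 77.3; e = 79.3 − 77.3 = 2
x=5: ŷ = 1.3 + 19·5 = 96.3; e = 99.3 − 96.3 = 3
x=6: ŷ = 1.3 + 19·6 = 115.3; e = 119.3 − 115.3 = 4
x=7: ŷ = 1.3 + 19·7 = 134.3; e = 129.3 − 134.3 = -5
Largest |e| is 5 at x = 7, residual -5.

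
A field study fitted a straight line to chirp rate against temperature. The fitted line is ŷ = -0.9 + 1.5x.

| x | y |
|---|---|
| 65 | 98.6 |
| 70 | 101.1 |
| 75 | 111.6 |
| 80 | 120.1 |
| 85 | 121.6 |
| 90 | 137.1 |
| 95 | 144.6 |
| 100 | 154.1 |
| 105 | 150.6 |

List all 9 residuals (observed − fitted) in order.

2, -3, 0, 1, -5, 3, 3, 5, -6

x=65: ŷ = -0.9 + 1.5·65 = 96.6; r = 98.6 − 96.6 = 2
x=70: ŷ = -0.9 + 1.5·70 = 104.1; r = 101.1 − 104.1 = -3
x=75: ŷ = -0.9 + 1.5·75 = 111.6; r = 111.6 − 111.6 = 0
x=80: ŷ = -0.9 + 1.5·80 = 119.1; r = 120.1 − 119.1 = 1
x=85: ŷ = -0.9 + 1.5·85 = 126.6; r = 121.6 − 126.6 = -5
x=90: ŷ = -0.9 + 1.5·90 = 134.1; r = 137.1 − 134.1 = 3
x=95: ŷ = -0.9 + 1.5·95 = 141.6; r = 144.6 − 141.6 = 3
x=100: ŷ = -0.9 + 1.5·100 = 149.1; r = 154.1 − 149.1 = 5
x=105: ŷ = -0.9 + 1.5·105 = 156.6; r = 150.6 − 156.6 = -6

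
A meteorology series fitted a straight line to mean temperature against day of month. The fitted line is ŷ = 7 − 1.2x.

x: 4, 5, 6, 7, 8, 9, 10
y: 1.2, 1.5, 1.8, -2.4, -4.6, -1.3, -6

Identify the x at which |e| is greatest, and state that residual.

x = 9, e = 2.5

x=4: ŷ = 7 − 1.2·4 = 2.2; e = 1.2 − 2.2 = -1
x=5: ŷ = 7 − 1.2·5 = 1; e = 1.5 − 1 = 0.5
x=6: ŷ = 7 − 1.2·6 = -0.2; e = 1.8 − (-0.2) = 2
x=7: ŷ = 7 − 1.2·7 = -1.4; e = -2.4 − (-1.4) = -1
x=8: ŷ = 7 − 1.2·8 = -2.6; e = -4.6 − (-2.6) = -2
x=9: ŷ = 7 − 1.2·9 = -3.8; e = -1.3 − (-3.8) = 2.5
x=10: ŷ = 7 − 1.2·10 = -5; e = -6 − (-5) = -1
Largest |e| is 2.5 at x = 9, residual 2.5.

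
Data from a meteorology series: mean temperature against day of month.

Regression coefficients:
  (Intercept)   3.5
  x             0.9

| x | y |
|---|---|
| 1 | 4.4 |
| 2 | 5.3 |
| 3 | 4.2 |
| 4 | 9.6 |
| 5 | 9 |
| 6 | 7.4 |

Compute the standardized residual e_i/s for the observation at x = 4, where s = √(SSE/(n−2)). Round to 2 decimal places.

x=1: ŷ = 3.5 + 0.9·1 = 4.4; e = 4.4 − 4.4 = 0
x=2: ŷ = 3.5 + 0.9·2 = 5.3; e = 5.3 − 5.3 = 0
x=3: ŷ = 3.5 + 0.9·3 = 6.2; e = 4.2 − 6.2 = -2
x=4: ŷ = 3.5 + 0.9·4 = 7.1; e = 9.6 − 7.1 = 2.5
x=5: ŷ = 3.5 + 0.9·5 = 8; e = 9 − 8 = 1
x=6: ŷ = 3.5 + 0.9·6 = 8.9; e = 7.4 − 8.9 = -1.5
SSE = 0 + 0 + 4 + 6.25 + 1 + 2.25 = 13.5
s = √(13.5/4) = 1.83712
e/s = 2.5 / 1.83712 = 1.36

1.36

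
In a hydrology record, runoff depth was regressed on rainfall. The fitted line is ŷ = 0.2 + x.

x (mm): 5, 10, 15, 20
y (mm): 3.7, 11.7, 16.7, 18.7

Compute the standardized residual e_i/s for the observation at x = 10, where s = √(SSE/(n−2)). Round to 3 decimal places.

0.707

x=5: ŷ = 0.2 + 5 = 5.2; e = 3.7 − 5.2 = -1.5
x=10: ŷ = 0.2 + 10 = 10.2; e = 11.7 − 10.2 = 1.5
x=15: ŷ = 0.2 + 15 = 15.2; e = 16.7 − 15.2 = 1.5
x=20: ŷ = 0.2 + 20 = 20.2; e = 18.7 − 20.2 = -1.5
SSE = 2.25 + 2.25 + 2.25 + 2.25 = 9
s = √(9/2) = 2.12132
e/s = 1.5 / 2.12132 = 0.707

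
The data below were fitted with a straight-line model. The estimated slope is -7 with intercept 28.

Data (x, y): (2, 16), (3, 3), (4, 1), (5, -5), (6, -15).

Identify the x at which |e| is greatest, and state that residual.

x=2: ŷ = 28 − 7·2 = 14; e = 16 − 14 = 2
x=3: ŷ = 28 − 7·3 = 7; e = 3 − 7 = -4
x=4: ŷ = 28 − 7·4 = 0; e = 1 − 0 = 1
x=5: ŷ = 28 − 7·5 = -7; e = -5 − (-7) = 2
x=6: ŷ = 28 − 7·6 = -14; e = -15 − (-14) = -1
Largest |e| is 4 at x = 3, residual -4.

x = 3, e = -4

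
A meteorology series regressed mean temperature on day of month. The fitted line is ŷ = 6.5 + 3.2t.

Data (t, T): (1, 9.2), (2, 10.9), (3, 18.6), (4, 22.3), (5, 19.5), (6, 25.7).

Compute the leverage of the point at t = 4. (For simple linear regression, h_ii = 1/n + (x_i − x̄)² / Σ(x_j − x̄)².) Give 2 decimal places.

h = 0.18

t̄ = (1 + 2 + 3 + 4 + 5 + 6)/6 = 3.5
Σ(t − t̄)² = 6.25 + 2.25 + 0.25 + 0.25 + 2.25 + 6.25 = 17.5
h = 1/6 + (0.5)²/17.5 = 0.166667 + 0.0142857 = 0.18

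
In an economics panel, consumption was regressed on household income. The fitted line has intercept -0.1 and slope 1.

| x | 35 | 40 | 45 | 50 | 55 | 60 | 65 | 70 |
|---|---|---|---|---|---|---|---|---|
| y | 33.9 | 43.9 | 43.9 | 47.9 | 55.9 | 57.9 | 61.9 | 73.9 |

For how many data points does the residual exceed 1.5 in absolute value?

5

x=35: ŷ = -0.1 + 35 = 34.9; e = 33.9 − 34.9 = -1
x=40: ŷ = -0.1 + 40 = 39.9; e = 43.9 − 39.9 = 4
x=45: ŷ = -0.1 + 45 = 44.9; e = 43.9 − 44.9 = -1
x=50: ŷ = -0.1 + 50 = 49.9; e = 47.9 − 49.9 = -2
x=55: ŷ = -0.1 + 55 = 54.9; e = 55.9 − 54.9 = 1
x=60: ŷ = -0.1 + 60 = 59.9; e = 57.9 − 59.9 = -2
x=65: ŷ = -0.1 + 65 = 64.9; e = 61.9 − 64.9 = -3
x=70: ŷ = -0.1 + 70 = 69.9; e = 73.9 − 69.9 = 4
|e| > 1.5: x=40 (|e|=4), x=50 (|e|=2), x=60 (|e|=2), x=65 (|e|=3), x=70 (|e|=4) → 5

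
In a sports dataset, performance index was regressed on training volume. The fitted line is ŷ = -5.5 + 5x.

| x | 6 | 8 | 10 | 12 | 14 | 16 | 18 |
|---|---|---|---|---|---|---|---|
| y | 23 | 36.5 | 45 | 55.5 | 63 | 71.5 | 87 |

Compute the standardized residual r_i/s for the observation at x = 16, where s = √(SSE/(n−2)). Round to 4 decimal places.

-1.3416

x=6: ŷ = -5.5 + 5·6 = 24.5; r = 23 − 24.5 = -1.5
x=8: ŷ = -5.5 + 5·8 = 34.5; r = 36.5 − 34.5 = 2
x=10: ŷ = -5.5 + 5·10 = 44.5; r = 45 − 44.5 = 0.5
x=12: ŷ = -5.5 + 5·12 = 54.5; r = 55.5 − 54.5 = 1
x=14: ŷ = -5.5 + 5·14 = 64.5; r = 63 − 64.5 = -1.5
x=16: ŷ = -5.5 + 5·16 = 74.5; r = 71.5 − 74.5 = -3
x=18: ŷ = -5.5 + 5·18 = 84.5; r = 87 − 84.5 = 2.5
SSE = 2.25 + 4 + 0.25 + 1 + 2.25 + 9 + 6.25 = 25
s = √(25/5) = 2.23607
r/s = -3 / 2.23607 = -1.3416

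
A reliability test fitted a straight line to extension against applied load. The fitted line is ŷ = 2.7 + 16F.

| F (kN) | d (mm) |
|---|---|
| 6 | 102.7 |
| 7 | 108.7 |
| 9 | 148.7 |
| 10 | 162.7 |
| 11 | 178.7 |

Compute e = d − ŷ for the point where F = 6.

ŷ = 2.7 + 16·6 = 98.7
e = 102.7 − 98.7 = 4

e = 4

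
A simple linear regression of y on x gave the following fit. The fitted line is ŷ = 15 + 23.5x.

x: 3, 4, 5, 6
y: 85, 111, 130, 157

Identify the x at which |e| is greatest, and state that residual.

x = 5, e = -2.5

x=3: ŷ = 15 + 23.5·3 = 85.5; e = 85 − 85.5 = -0.5
x=4: ŷ = 15 + 23.5·4 = 109; e = 111 − 109 = 2
x=5: ŷ = 15 + 23.5·5 = 132.5; e = 130 − 132.5 = -2.5
x=6: ŷ = 15 + 23.5·6 = 156; e = 157 − 156 = 1
Largest |e| is 2.5 at x = 5, residual -2.5.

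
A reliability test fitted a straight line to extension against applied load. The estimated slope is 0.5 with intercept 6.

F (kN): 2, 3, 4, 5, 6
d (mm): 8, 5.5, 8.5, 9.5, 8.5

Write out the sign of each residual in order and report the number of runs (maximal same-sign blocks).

4 runs

F=2: ŷ = 6 + 0.5·2 = 7; r = 8 − 7 = 1
F=3: ŷ = 6 + 0.5·3 = 7.5; r = 5.5 − 7.5 = -2
F=4: ŷ = 6 + 0.5·4 = 8; r = 8.5 − 8 = 0.5
F=5: ŷ = 6 + 0.5·5 = 8.5; r = 9.5 − 8.5 = 1
F=6: ŷ = 6 + 0.5·6 = 9; r = 8.5 − 9 = -0.5
Signs: + − + + −
Runs: +×1, −×1, +×2, −×1 → 4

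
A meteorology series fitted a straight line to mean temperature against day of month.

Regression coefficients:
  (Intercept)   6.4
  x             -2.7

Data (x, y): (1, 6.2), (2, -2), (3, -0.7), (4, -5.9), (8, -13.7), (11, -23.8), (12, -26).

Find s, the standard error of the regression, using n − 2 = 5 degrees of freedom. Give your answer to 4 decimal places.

s = 2.0494

x=1: ŷ = 6.4 − 2.7·1 = 3.7; r = 6.2 − 3.7 = 2.5
x=2: ŷ = 6.4 − 2.7·2 = 1; r = -2 − 1 = -3
x=3: ŷ = 6.4 − 2.7·3 = -1.7; r = -0.7 − (-1.7) = 1
x=4: ŷ = 6.4 − 2.7·4 = -4.4; r = -5.9 − (-4.4) = -1.5
x=8: ŷ = 6.4 − 2.7·8 = -15.2; r = -13.7 − (-15.2) = 1.5
x=11: ŷ = 6.4 − 2.7·11 = -23.3; r = -23.8 − (-23.3) = -0.5
x=12: ŷ = 6.4 − 2.7·12 = -26; r = -26 − (-26) = 0
SSE = 6.25 + 9 + 1 + 2.25 + 2.25 + 0.25 + 0 = 21
s = √(21/5) = √4.2 ≈ 2.0494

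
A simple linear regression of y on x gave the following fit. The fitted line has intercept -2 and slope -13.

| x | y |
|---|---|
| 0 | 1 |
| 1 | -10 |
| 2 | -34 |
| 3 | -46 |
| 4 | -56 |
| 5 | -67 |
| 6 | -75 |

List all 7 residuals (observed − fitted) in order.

x=0: ŷ = -2 − 13·0 = -2; r = 1 − (-2) = 3
x=1: ŷ = -2 − 13·1 = -15; r = -10 − (-15) = 5
x=2: ŷ = -2 − 13·2 = -28; r = -34 − (-28) = -6
x=3: ŷ = -2 − 13·3 = -41; r = -46 − (-41) = -5
x=4: ŷ = -2 − 13·4 = -54; r = -56 − (-54) = -2
x=5: ŷ = -2 − 13·5 = -67; r = -67 − (-67) = 0
x=6: ŷ = -2 − 13·6 = -80; r = -75 − (-80) = 5

3, 5, -6, -5, -2, 0, 5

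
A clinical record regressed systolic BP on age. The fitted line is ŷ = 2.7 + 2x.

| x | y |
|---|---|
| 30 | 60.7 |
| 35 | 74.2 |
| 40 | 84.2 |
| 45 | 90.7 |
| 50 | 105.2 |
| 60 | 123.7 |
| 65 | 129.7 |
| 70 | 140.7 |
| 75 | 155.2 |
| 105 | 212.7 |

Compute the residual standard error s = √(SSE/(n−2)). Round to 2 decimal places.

s = 2.21

x=30: ŷ = 2.7 + 2·30 = 62.7; e = 60.7 − 62.7 = -2
x=35: ŷ = 2.7 + 2·35 = 72.7; e = 74.2 − 72.7 = 1.5
x=40: ŷ = 2.7 + 2·40 = 82.7; e = 84.2 − 82.7 = 1.5
x=45: ŷ = 2.7 + 2·45 = 92.7; e = 90.7 − 92.7 = -2
x=50: ŷ = 2.7 + 2·50 = 102.7; e = 105.2 − 102.7 = 2.5
x=60: ŷ = 2.7 + 2·60 = 122.7; e = 123.7 − 122.7 = 1
x=65: ŷ = 2.7 + 2·65 = 132.7; e = 129.7 − 132.7 = -3
x=70: ŷ = 2.7 + 2·70 = 142.7; e = 140.7 − 142.7 = -2
x=75: ŷ = 2.7 + 2·75 = 152.7; e = 155.2 − 152.7 = 2.5
x=105: ŷ = 2.7 + 2·105 = 212.7; e = 212.7 − 212.7 = 0
SSE = 4 + 2.25 + 2.25 + 4 + 6.25 + 1 + 9 + 4 + 6.25 + 0 = 39
s = √(39/8) = √4.875 ≈ 2.21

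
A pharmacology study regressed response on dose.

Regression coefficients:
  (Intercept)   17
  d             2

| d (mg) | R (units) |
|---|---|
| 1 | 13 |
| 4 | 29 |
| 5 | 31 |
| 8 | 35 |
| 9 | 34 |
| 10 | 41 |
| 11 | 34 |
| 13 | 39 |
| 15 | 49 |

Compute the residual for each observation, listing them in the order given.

d=1: ŷ = 17 + 2·1 = 19; e = 13 − 19 = -6
d=4: ŷ = 17 + 2·4 = 25; e = 29 − 25 = 4
d=5: ŷ = 17 + 2·5 = 27; e = 31 − 27 = 4
d=8: ŷ = 17 + 2·8 = 33; e = 35 − 33 = 2
d=9: ŷ = 17 + 2·9 = 35; e = 34 − 35 = -1
d=10: ŷ = 17 + 2·10 = 37; e = 41 − 37 = 4
d=11: ŷ = 17 + 2·11 = 39; e = 34 − 39 = -5
d=13: ŷ = 17 + 2·13 = 43; e = 39 − 43 = -4
d=15: ŷ = 17 + 2·15 = 47; e = 49 − 47 = 2

-6, 4, 4, 2, -1, 4, -5, -4, 2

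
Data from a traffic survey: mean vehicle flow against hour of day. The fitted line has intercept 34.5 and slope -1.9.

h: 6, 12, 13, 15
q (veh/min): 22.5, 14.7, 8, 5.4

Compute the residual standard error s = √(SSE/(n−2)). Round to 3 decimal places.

h=6: q̂ = 34.5 − 1.9·6 = 23.1; e = 22.5 − 23.1 = -0.6
h=12: q̂ = 34.5 − 1.9·12 = 11.7; e = 14.7 − 11.7 = 3
h=13: q̂ = 34.5 − 1.9·13 = 9.8; e = 8 − 9.8 = -1.8
h=15: q̂ = 34.5 − 1.9·15 = 6; e = 5.4 − 6 = -0.6
SSE = 0.36 + 9 + 3.24 + 0.36 = 12.96
s = √(12.96/2) = √6.48 ≈ 2.546

s = 2.546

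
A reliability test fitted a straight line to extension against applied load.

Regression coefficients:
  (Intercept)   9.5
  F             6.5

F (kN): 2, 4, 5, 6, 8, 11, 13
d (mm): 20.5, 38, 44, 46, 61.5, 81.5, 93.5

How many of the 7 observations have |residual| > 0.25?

6

F=2: d̂ = 9.5 + 6.5·2 = 22.5; e = 20.5 − 22.5 = -2
F=4: d̂ = 9.5 + 6.5·4 = 35.5; e = 38 − 35.5 = 2.5
F=5: d̂ = 9.5 + 6.5·5 = 42; e = 44 − 42 = 2
F=6: d̂ = 9.5 + 6.5·6 = 48.5; e = 46 − 48.5 = -2.5
F=8: d̂ = 9.5 + 6.5·8 = 61.5; e = 61.5 − 61.5 = 0
F=11: d̂ = 9.5 + 6.5·11 = 81; e = 81.5 − 81 = 0.5
F=13: d̂ = 9.5 + 6.5·13 = 94; e = 93.5 − 94 = -0.5
|e| > 0.25: F=2 (|e|=2), F=4 (|e|=2.5), F=5 (|e|=2), F=6 (|e|=2.5), F=11 (|e|=0.5), F=13 (|e|=0.5) → 6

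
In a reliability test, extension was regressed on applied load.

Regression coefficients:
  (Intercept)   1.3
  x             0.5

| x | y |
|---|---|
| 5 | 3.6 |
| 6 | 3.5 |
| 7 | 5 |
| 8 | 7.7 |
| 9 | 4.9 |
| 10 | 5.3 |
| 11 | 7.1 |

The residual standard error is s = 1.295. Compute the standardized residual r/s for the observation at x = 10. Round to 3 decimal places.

ŷ = 1.3 + 0.5·10 = 6.3
r = 5.3 − 6.3 = -1
r/s = -1 / 1.295 = -0.772

-0.772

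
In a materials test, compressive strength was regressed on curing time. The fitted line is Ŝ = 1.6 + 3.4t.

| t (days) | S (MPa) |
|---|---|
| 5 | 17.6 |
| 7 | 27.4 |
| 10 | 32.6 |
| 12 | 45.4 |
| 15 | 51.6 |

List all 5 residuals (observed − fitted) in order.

t=5: Ŝ = 1.6 + 3.4·5 = 18.6; e = 17.6 − 18.6 = -1
t=7: Ŝ = 1.6 + 3.4·7 = 25.4; e = 27.4 − 25.4 = 2
t=10: Ŝ = 1.6 + 3.4·10 = 35.6; e = 32.6 − 35.6 = -3
t=12: Ŝ = 1.6 + 3.4·12 = 42.4; e = 45.4 − 42.4 = 3
t=15: Ŝ = 1.6 + 3.4·15 = 52.6; e = 51.6 − 52.6 = -1

-1, 2, -3, 3, -1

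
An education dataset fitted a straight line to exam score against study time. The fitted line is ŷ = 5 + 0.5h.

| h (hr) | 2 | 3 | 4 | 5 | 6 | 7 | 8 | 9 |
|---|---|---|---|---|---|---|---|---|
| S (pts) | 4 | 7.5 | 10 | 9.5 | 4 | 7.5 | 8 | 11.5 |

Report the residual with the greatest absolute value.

h=2: ŷ = 5 + 0.5·2 = 6; e = 4 − 6 = -2
h=3: ŷ = 5 + 0.5·3 = 6.5; e = 7.5 − 6.5 = 1
h=4: ŷ = 5 + 0.5·4 = 7; e = 10 − 7 = 3
h=5: ŷ = 5 + 0.5·5 = 7.5; e = 9.5 − 7.5 = 2
h=6: ŷ = 5 + 0.5·6 = 8; e = 4 − 8 = -4
h=7: ŷ = 5 + 0.5·7 = 8.5; e = 7.5 − 8.5 = -1
h=8: ŷ = 5 + 0.5·8 = 9; e = 8 − 9 = -1
h=9: ŷ = 5 + 0.5·9 = 9.5; e = 11.5 − 9.5 = 2
Largest |e| is 4 at h = 6, residual -4.

e = -4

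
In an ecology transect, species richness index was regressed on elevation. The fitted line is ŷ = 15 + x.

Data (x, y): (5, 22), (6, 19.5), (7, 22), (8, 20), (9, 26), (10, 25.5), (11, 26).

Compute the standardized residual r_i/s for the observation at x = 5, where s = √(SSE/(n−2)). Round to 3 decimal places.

1.013

x=5: ŷ = 15 + 5 = 20; r = 22 − 20 = 2
x=6: ŷ = 15 + 6 = 21; r = 19.5 − 21 = -1.5
x=7: ŷ = 15 + 7 = 22; r = 22 − 22 = 0
x=8: ŷ = 15 + 8 = 23; r = 20 − 23 = -3
x=9: ŷ = 15 + 9 = 24; r = 26 − 24 = 2
x=10: ŷ = 15 + 10 = 25; r = 25.5 − 25 = 0.5
x=11: ŷ = 15 + 11 = 26; r = 26 − 26 = 0
SSE = 4 + 2.25 + 0 + 9 + 4 + 0.25 + 0 = 19.5
s = √(19.5/5) = 1.97484
r/s = 2 / 1.97484 = 1.013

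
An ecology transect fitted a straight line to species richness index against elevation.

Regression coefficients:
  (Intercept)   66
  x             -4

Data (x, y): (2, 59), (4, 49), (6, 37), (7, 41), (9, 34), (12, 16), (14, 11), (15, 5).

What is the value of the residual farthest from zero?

r = -5

x=2: ŷ = 66 − 4·2 = 58; r = 59 − 58 = 1
x=4: ŷ = 66 − 4·4 = 50; r = 49 − 50 = -1
x=6: ŷ = 66 − 4·6 = 42; r = 37 − 42 = -5
x=7: ŷ = 66 − 4·7 = 38; r = 41 − 38 = 3
x=9: ŷ = 66 − 4·9 = 30; r = 34 − 30 = 4
x=12: ŷ = 66 − 4·12 = 18; r = 16 − 18 = -2
x=14: ŷ = 66 − 4·14 = 10; r = 11 − 10 = 1
x=15: ŷ = 66 − 4·15 = 6; r = 5 − 6 = -1
Largest |r| is 5 at x = 6, residual -5.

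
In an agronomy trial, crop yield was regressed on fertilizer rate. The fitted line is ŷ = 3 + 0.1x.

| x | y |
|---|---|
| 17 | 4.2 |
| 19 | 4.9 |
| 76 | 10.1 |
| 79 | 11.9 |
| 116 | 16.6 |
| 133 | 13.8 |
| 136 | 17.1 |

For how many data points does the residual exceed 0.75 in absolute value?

3

x=17: ŷ = 3 + 0.1·17 = 4.7; e = 4.2 − 4.7 = -0.5
x=19: ŷ = 3 + 0.1·19 = 4.9; e = 4.9 − 4.9 = 0
x=76: ŷ = 3 + 0.1·76 = 10.6; e = 10.1 − 10.6 = -0.5
x=79: ŷ = 3 + 0.1·79 = 10.9; e = 11.9 − 10.9 = 1
x=116: ŷ = 3 + 0.1·116 = 14.6; e = 16.6 − 14.6 = 2
x=133: ŷ = 3 + 0.1·133 = 16.3; e = 13.8 − 16.3 = -2.5
x=136: ŷ = 3 + 0.1·136 = 16.6; e = 17.1 − 16.6 = 0.5
|e| > 0.75: x=79 (|e|=1), x=116 (|e|=2), x=133 (|e|=2.5) → 3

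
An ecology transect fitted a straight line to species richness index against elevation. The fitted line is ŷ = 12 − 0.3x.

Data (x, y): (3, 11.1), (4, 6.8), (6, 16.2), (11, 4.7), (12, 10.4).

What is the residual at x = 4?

ŷ = 12 − 0.3·4 = 10.8
r = 6.8 − 10.8 = -4

r = -4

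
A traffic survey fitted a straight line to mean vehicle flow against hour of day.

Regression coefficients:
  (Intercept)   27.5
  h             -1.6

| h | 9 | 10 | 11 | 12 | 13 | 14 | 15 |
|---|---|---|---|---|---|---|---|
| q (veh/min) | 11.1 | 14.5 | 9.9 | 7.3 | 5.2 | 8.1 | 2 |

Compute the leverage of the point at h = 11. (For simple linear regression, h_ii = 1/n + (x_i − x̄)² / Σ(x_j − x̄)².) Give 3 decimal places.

h = 0.179

h̄ = (9 + 10 + 11 + 12 + 13 + 14 + 15)/7 = 12
Σ(h − h̄)² = 9 + 4 + 1 + 0 + 1 + 4 + 9 = 28
h = 1/7 + (-1)²/28 = 0.142857 + 0.0357143 = 0.179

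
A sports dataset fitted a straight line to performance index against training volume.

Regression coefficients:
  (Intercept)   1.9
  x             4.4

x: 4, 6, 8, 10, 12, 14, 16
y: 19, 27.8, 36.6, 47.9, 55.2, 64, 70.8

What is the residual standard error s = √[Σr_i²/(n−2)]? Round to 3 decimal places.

x=4: ŷ = 1.9 + 4.4·4 = 19.5; r = 19 − 19.5 = -0.5
x=6: ŷ = 1.9 + 4.4·6 = 28.3; r = 27.8 − 28.3 = -0.5
x=8: ŷ = 1.9 + 4.4·8 = 37.1; r = 36.6 − 37.1 = -0.5
x=10: ŷ = 1.9 + 4.4·10 = 45.9; r = 47.9 − 45.9 = 2
x=12: ŷ = 1.9 + 4.4·12 = 54.7; r = 55.2 − 54.7 = 0.5
x=14: ŷ = 1.9 + 4.4·14 = 63.5; r = 64 − 63.5 = 0.5
x=16: ŷ = 1.9 + 4.4·16 = 72.3; r = 70.8 − 72.3 = -1.5
SSE = 0.25 + 0.25 + 0.25 + 4 + 0.25 + 0.25 + 2.25 = 7.5
s = √(7.5/5) = √1.5 ≈ 1.225

s = 1.225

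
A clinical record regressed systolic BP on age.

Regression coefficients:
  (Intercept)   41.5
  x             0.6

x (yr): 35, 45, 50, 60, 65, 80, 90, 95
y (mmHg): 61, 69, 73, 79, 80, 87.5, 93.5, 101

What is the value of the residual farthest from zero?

x=35: ŷ = 41.5 + 0.6·35 = 62.5; e = 61 − 62.5 = -1.5
x=45: ŷ = 41.5 + 0.6·45 = 68.5; e = 69 − 68.5 = 0.5
x=50: ŷ = 41.5 + 0.6·50 = 71.5; e = 73 − 71.5 = 1.5
x=60: ŷ = 41.5 + 0.6·60 = 77.5; e = 79 − 77.5 = 1.5
x=65: ŷ = 41.5 + 0.6·65 = 80.5; e = 80 − 80.5 = -0.5
x=80: ŷ = 41.5 + 0.6·80 = 89.5; e = 87.5 − 89.5 = -2
x=90: ŷ = 41.5 + 0.6·90 = 95.5; e = 93.5 − 95.5 = -2
x=95: ŷ = 41.5 + 0.6·95 = 98.5; e = 101 − 98.5 = 2.5
Largest |e| is 2.5 at x = 95, residual 2.5.

e = 2.5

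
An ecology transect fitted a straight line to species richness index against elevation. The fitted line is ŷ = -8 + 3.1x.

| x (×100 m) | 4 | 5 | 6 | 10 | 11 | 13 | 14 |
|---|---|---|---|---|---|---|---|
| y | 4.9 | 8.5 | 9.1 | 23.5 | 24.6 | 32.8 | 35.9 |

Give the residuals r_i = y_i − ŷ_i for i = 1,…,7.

0.5, 1, -1.5, 0.5, -1.5, 0.5, 0.5

x=4: ŷ = -8 + 3.1·4 = 4.4; r = 4.9 − 4.4 = 0.5
x=5: ŷ = -8 + 3.1·5 = 7.5; r = 8.5 − 7.5 = 1
x=6: ŷ = -8 + 3.1·6 = 10.6; r = 9.1 − 10.6 = -1.5
x=10: ŷ = -8 + 3.1·10 = 23; r = 23.5 − 23 = 0.5
x=11: ŷ = -8 + 3.1·11 = 26.1; r = 24.6 − 26.1 = -1.5
x=13: ŷ = -8 + 3.1·13 = 32.3; r = 32.8 − 32.3 = 0.5
x=14: ŷ = -8 + 3.1·14 = 35.4; r = 35.9 − 35.4 = 0.5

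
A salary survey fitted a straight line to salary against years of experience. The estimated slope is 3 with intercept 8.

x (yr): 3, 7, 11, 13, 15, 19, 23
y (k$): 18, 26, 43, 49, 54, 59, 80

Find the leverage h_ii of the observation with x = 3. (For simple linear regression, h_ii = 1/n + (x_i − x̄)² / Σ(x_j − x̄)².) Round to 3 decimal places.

x̄ = (3 + 7 + 11 + 13 + 15 + 19 + 23)/7 = 13
Σ(x − x̄)² = 100 + 36 + 4 + 0 + 4 + 36 + 100 = 280
h = 1/7 + (-10)²/280 = 0.142857 + 0.357143 = 0.500

h = 0.500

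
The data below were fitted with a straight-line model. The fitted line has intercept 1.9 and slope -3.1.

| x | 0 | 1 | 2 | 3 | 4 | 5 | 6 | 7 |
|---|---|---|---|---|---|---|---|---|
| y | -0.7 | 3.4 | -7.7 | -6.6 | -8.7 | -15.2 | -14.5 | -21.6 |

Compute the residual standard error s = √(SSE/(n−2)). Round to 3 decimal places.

x=0: ŷ = 1.9 − 3.1·0 = 1.9; r = -0.7 − 1.9 = -2.6
x=1: ŷ = 1.9 − 3.1·1 = -1.2; r = 3.4 − (-1.2) = 4.6
x=2: ŷ = 1.9 − 3.1·2 = -4.3; r = -7.7 − (-4.3) = -3.4
x=3: ŷ = 1.9 − 3.1·3 = -7.4; r = -6.6 − (-7.4) = 0.8
x=4: ŷ = 1.9 − 3.1·4 = -10.5; r = -8.7 − (-10.5) = 1.8
x=5: ŷ = 1.9 − 3.1·5 = -13.6; r = -15.2 − (-13.6) = -1.6
x=6: ŷ = 1.9 − 3.1·6 = -16.7; r = -14.5 − (-16.7) = 2.2
x=7: ŷ = 1.9 − 3.1·7 = -19.8; r = -21.6 − (-19.8) = -1.8
SSE = 6.76 + 21.16 + 11.56 + 0.64 + 3.24 + 2.56 + 4.84 + 3.24 = 54
s = √(54/6) = √9 ≈ 3.000

s = 3.000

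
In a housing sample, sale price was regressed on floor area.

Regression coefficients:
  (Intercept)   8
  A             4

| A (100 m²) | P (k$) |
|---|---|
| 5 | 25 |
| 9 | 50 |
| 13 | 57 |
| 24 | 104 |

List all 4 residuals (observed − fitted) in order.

A=5: ŷ = 8 + 4·5 = 28; e = 25 − 28 = -3
A=9: ŷ = 8 + 4·9 = 44; e = 50 − 44 = 6
A=13: ŷ = 8 + 4·13 = 60; e = 57 − 60 = -3
A=24: ŷ = 8 + 4·24 = 104; e = 104 − 104 = 0

-3, 6, -3, 0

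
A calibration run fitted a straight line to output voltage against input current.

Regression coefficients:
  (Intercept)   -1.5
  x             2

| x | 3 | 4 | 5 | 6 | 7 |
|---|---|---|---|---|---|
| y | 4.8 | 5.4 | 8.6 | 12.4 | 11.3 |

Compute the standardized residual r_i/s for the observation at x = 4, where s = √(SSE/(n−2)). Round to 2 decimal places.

x=3: ŷ = -1.5 + 2·3 = 4.5; r = 4.8 − 4.5 = 0.3
x=4: ŷ = -1.5 + 2·4 = 6.5; r = 5.4 − 6.5 = -1.1
x=5: ŷ = -1.5 + 2·5 = 8.5; r = 8.6 − 8.5 = 0.1
x=6: ŷ = -1.5 + 2·6 = 10.5; r = 12.4 − 10.5 = 1.9
x=7: ŷ = -1.5 + 2·7 = 12.5; r = 11.3 − 12.5 = -1.2
SSE = 0.09 + 1.21 + 0.01 + 3.61 + 1.44 = 6.36
s = √(6.36/3) = 1.45602
r/s = -1.1 / 1.45602 = -0.76

-0.76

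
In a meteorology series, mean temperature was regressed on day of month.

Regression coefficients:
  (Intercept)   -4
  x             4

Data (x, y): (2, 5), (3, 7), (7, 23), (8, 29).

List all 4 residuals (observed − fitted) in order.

x=2: ŷ = -4 + 4·2 = 4; r = 5 − 4 = 1
x=3: ŷ = -4 + 4·3 = 8; r = 7 − 8 = -1
x=7: ŷ = -4 + 4·7 = 24; r = 23 − 24 = -1
x=8: ŷ = -4 + 4·8 = 28; r = 29 − 28 = 1

1, -1, -1, 1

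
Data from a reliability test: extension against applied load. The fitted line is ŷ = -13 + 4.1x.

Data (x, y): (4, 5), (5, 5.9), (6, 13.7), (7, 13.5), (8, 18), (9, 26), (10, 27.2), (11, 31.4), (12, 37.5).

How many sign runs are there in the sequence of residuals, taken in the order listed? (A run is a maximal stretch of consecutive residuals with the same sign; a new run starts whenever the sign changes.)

7 runs

x=4: ŷ = -13 + 4.1·4 = 3.4; e = 5 − 3.4 = 1.6
x=5: ŷ = -13 + 4.1·5 = 7.5; e = 5.9 − 7.5 = -1.6
x=6: ŷ = -13 + 4.1·6 = 11.6; e = 13.7 − 11.6 = 2.1
x=7: ŷ = -13 + 4.1·7 = 15.7; e = 13.5 − 15.7 = -2.2
x=8: ŷ = -13 + 4.1·8 = 19.8; e = 18 − 19.8 = -1.8
x=9: ŷ = -13 + 4.1·9 = 23.9; e = 26 − 23.9 = 2.1
x=10: ŷ = -13 + 4.1·10 = 28; e = 27.2 − 28 = -0.8
x=11: ŷ = -13 + 4.1·11 = 32.1; e = 31.4 − 32.1 = -0.7
x=12: ŷ = -13 + 4.1·12 = 36.2; e = 37.5 − 36.2 = 1.3
Signs: + − + − − + − − +
Runs: +×1, −×1, +×1, −×2, +×1, −×2, +×1 → 7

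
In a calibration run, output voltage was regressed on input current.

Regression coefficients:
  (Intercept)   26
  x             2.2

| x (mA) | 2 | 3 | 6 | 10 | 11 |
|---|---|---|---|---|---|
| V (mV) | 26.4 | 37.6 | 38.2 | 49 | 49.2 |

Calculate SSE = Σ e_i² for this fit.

SSE = 44

x=2: ŷ = 26 + 2.2·2 = 30.4; e = 26.4 − 30.4 = -4
x=3: ŷ = 26 + 2.2·3 = 32.6; e = 37.6 − 32.6 = 5
x=6: ŷ = 26 + 2.2·6 = 39.2; e = 38.2 − 39.2 = -1
x=10: ŷ = 26 + 2.2·10 = 48; e = 49 − 48 = 1
x=11: ŷ = 26 + 2.2·11 = 50.2; e = 49.2 − 50.2 = -1
SSE = 16 + 25 + 1 + 1 + 1 = 44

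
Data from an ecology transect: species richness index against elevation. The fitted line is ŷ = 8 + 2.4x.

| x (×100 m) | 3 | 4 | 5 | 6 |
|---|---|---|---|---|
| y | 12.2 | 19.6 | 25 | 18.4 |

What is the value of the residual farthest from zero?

x=3: ŷ = 8 + 2.4·3 = 15.2; r = 12.2 − 15.2 = -3
x=4: ŷ = 8 + 2.4·4 = 17.6; r = 19.6 − 17.6 = 2
x=5: ŷ = 8 + 2.4·5 = 20; r = 25 − 20 = 5
x=6: ŷ = 8 + 2.4·6 = 22.4; r = 18.4 − 22.4 = -4
Largest |r| is 5 at x = 5, residual 5.

r = 5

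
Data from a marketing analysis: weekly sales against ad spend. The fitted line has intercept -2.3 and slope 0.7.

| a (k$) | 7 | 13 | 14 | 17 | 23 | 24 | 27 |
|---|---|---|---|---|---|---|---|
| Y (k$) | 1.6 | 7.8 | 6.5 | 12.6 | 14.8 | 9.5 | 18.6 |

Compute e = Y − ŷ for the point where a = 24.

e = -5

ŷ = -2.3 + 0.7·24 = 14.5
e = 9.5 − 14.5 = -5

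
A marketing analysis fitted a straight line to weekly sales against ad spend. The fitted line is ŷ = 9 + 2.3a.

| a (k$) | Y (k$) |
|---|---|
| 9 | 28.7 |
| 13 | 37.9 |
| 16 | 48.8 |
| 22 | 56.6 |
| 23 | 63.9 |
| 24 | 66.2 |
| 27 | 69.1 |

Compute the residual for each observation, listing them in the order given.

a=9: ŷ = 9 + 2.3·9 = 29.7; r = 28.7 − 29.7 = -1
a=13: ŷ = 9 + 2.3·13 = 38.9; r = 37.9 − 38.9 = -1
a=16: ŷ = 9 + 2.3·16 = 45.8; r = 48.8 − 45.8 = 3
a=22: ŷ = 9 + 2.3·22 = 59.6; r = 56.6 − 59.6 = -3
a=23: ŷ = 9 + 2.3·23 = 61.9; r = 63.9 − 61.9 = 2
a=24: ŷ = 9 + 2.3·24 = 64.2; r = 66.2 − 64.2 = 2
a=27: ŷ = 9 + 2.3·27 = 71.1; r = 69.1 − 71.1 = -2

-1, -1, 3, -3, 2, 2, -2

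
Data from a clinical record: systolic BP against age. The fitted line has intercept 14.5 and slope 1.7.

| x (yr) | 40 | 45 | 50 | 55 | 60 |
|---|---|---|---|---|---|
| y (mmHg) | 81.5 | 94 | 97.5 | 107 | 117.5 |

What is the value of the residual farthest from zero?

x=40: ŷ = 14.5 + 1.7·40 = 82.5; r = 81.5 − 82.5 = -1
x=45: ŷ = 14.5 + 1.7·45 = 91; r = 94 − 91 = 3
x=50: ŷ = 14.5 + 1.7·50 = 99.5; r = 97.5 − 99.5 = -2
x=55: ŷ = 14.5 + 1.7·55 = 108; r = 107 − 108 = -1
x=60: ŷ = 14.5 + 1.7·60 = 116.5; r = 117.5 − 116.5 = 1
Largest |r| is 3 at x = 45, residual 3.

r = 3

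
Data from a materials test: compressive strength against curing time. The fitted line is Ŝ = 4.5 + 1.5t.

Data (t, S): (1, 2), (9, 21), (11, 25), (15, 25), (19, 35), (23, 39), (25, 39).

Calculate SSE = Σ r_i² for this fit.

t=1: Ŝ = 4.5 + 1.5·1 = 6; r = 2 − 6 = -4
t=9: Ŝ = 4.5 + 1.5·9 = 18; r = 21 − 18 = 3
t=11: Ŝ = 4.5 + 1.5·11 = 21; r = 25 − 21 = 4
t=15: Ŝ = 4.5 + 1.5·15 = 27; r = 25 − 27 = -2
t=19: Ŝ = 4.5 + 1.5·19 = 33; r = 35 − 33 = 2
t=23: Ŝ = 4.5 + 1.5·23 = 39; r = 39 − 39 = 0
t=25: Ŝ = 4.5 + 1.5·25 = 42; r = 39 − 42 = -3
SSE = 16 + 9 + 16 + 4 + 4 + 0 + 9 = 58

SSE = 58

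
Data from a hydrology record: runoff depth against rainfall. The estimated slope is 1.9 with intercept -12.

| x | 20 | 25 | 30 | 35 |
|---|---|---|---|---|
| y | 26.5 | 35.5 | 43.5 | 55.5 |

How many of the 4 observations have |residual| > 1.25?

x=20: ŷ = -12 + 1.9·20 = 26; e = 26.5 − 26 = 0.5
x=25: ŷ = -12 + 1.9·25 = 35.5; e = 35.5 − 35.5 = 0
x=30: ŷ = -12 + 1.9·30 = 45; e = 43.5 − 45 = -1.5
x=35: ŷ = -12 + 1.9·35 = 54.5; e = 55.5 − 54.5 = 1
|e| > 1.25: x=30 (|e|=1.5) → 1

1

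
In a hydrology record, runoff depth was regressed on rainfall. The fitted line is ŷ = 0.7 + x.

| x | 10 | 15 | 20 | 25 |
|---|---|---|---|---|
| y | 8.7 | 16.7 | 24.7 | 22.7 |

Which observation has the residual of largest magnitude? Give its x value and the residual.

x = 20, r = 4

x=10: ŷ = 0.7 + 10 = 10.7; r = 8.7 − 10.7 = -2
x=15: ŷ = 0.7 + 15 = 15.7; r = 16.7 − 15.7 = 1
x=20: ŷ = 0.7 + 20 = 20.7; r = 24.7 − 20.7 = 4
x=25: ŷ = 0.7 + 25 = 25.7; r = 22.7 − 25.7 = -3
Largest |r| is 4 at x = 20, residual 4.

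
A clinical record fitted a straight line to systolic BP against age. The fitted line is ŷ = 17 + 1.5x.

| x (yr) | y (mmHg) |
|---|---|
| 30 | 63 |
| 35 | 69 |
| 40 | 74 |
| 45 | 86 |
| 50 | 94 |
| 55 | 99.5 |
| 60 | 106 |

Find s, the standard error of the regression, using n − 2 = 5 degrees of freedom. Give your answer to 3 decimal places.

x=30: ŷ = 17 + 1.5·30 = 62; r = 63 − 62 = 1
x=35: ŷ = 17 + 1.5·35 = 69.5; r = 69 − 69.5 = -0.5
x=40: ŷ = 17 + 1.5·40 = 77; r = 74 − 77 = -3
x=45: ŷ = 17 + 1.5·45 = 84.5; r = 86 − 84.5 = 1.5
x=50: ŷ = 17 + 1.5·50 = 92; r = 94 − 92 = 2
x=55: ŷ = 17 + 1.5·55 = 99.5; r = 99.5 − 99.5 = 0
x=60: ŷ = 17 + 1.5·60 = 107; r = 106 − 107 = -1
SSE = 1 + 0.25 + 9 + 2.25 + 4 + 0 + 1 = 17.5
s = √(17.5/5) = √3.5 ≈ 1.871

s = 1.871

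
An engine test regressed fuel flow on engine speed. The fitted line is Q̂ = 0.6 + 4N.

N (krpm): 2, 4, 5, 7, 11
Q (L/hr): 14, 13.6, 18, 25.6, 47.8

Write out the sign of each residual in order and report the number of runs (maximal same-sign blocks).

N=2: Q̂ = 0.6 + 4·2 = 8.6; r = 14 − 8.6 = 5.4
N=4: Q̂ = 0.6 + 4·4 = 16.6; r = 13.6 − 16.6 = -3
N=5: Q̂ = 0.6 + 4·5 = 20.6; r = 18 − 20.6 = -2.6
N=7: Q̂ = 0.6 + 4·7 = 28.6; r = 25.6 − 28.6 = -3
N=11: Q̂ = 0.6 + 4·11 = 44.6; r = 47.8 − 44.6 = 3.2
Signs: + − − − +
Runs: +×1, −×3, +×1 → 3

3 runs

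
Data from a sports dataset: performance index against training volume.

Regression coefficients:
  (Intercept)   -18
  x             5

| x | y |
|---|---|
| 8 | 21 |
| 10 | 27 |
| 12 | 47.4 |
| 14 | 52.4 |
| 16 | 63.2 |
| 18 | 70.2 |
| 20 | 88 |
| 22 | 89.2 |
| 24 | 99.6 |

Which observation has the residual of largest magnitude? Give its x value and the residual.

x=8: ŷ = -18 + 5·8 = 22; r = 21 − 22 = -1
x=10: ŷ = -18 + 5·10 = 32; r = 27 − 32 = -5
x=12: ŷ = -18 + 5·12 = 42; r = 47.4 − 42 = 5.4
x=14: ŷ = -18 + 5·14 = 52; r = 52.4 − 52 = 0.4
x=16: ŷ = -18 + 5·16 = 62; r = 63.2 − 62 = 1.2
x=18: ŷ = -18 + 5·18 = 72; r = 70.2 − 72 = -1.8
x=20: ŷ = -18 + 5·20 = 82; r = 88 − 82 = 6
x=22: ŷ = -18 + 5·22 = 92; r = 89.2 − 92 = -2.8
x=24: ŷ = -18 + 5·24 = 102; r = 99.6 − 102 = -2.4
Largest |r| is 6 at x = 20, residual 6.

x = 20, r = 6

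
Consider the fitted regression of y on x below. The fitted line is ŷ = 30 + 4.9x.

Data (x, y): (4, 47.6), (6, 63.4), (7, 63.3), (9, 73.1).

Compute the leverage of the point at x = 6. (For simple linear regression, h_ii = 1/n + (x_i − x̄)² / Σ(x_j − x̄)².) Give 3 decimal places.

h = 0.269

x̄ = (4 + 6 + 7 + 9)/4 = 6.5
Σ(x − x̄)² = 6.25 + 0.25 + 0.25 + 6.25 = 13
h = 1/4 + (-0.5)²/13 = 0.25 + 0.0192308 = 0.269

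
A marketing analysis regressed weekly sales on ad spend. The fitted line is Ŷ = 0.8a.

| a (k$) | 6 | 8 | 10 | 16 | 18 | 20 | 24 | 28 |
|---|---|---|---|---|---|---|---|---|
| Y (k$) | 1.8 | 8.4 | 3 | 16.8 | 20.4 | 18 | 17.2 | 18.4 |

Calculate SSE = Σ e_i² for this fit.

a=6: Ŷ = 0.8·6 = 4.8; e = 1.8 − 4.8 = -3
a=8: Ŷ = 0.8·8 = 6.4; e = 8.4 − 6.4 = 2
a=10: Ŷ = 0.8·10 = 8; e = 3 − 8 = -5
a=16: Ŷ = 0.8·16 = 12.8; e = 16.8 − 12.8 = 4
a=18: Ŷ = 0.8·18 = 14.4; e = 20.4 − 14.4 = 6
a=20: Ŷ = 0.8·20 = 16; e = 18 − 16 = 2
a=24: Ŷ = 0.8·24 = 19.2; e = 17.2 − 19.2 = -2
a=28: Ŷ = 0.8·28 = 22.4; e = 18.4 − 22.4 = -4
SSE = 9 + 4 + 25 + 16 + 36 + 4 + 4 + 16 = 114

SSE = 114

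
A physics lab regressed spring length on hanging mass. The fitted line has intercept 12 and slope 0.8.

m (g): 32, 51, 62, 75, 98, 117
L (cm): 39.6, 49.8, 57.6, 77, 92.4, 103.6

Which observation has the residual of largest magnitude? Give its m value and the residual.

m = 75, r = 5

m=32: L̂ = 12 + 0.8·32 = 37.6; r = 39.6 − 37.6 = 2
m=51: L̂ = 12 + 0.8·51 = 52.8; r = 49.8 − 52.8 = -3
m=62: L̂ = 12 + 0.8·62 = 61.6; r = 57.6 − 61.6 = -4
m=75: L̂ = 12 + 0.8·75 = 72; r = 77 − 72 = 5
m=98: L̂ = 12 + 0.8·98 = 90.4; r = 92.4 − 90.4 = 2
m=117: L̂ = 12 + 0.8·117 = 105.6; r = 103.6 − 105.6 = -2
Largest |r| is 5 at m = 75, residual 5.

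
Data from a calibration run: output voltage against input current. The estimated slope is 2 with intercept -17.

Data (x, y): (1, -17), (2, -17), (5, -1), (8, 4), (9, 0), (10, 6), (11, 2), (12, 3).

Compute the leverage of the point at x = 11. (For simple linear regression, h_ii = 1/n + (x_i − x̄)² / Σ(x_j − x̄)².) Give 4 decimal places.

x̄ = (1 + 2 + 5 + 8 + 9 + 10 + 11 + 12)/8 = 7.25
Σ(x − x̄)² = 39.0625 + 27.5625 + 5.0625 + 0.5625 + 3.0625 + 7.5625 + 14.0625 + 22.5625 = 119.5
h = 1/8 + (3.75)²/119.5 = 0.125 + 0.117678 = 0.2427

h = 0.2427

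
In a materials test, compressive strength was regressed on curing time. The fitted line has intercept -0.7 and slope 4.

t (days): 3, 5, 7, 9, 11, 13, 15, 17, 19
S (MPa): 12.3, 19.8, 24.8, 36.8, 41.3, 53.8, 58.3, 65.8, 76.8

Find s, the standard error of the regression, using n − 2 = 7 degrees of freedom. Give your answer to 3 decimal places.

t=3: Ŝ = -0.7 + 4·3 = 11.3; e = 12.3 − 11.3 = 1
t=5: Ŝ = -0.7 + 4·5 = 19.3; e = 19.8 − 19.3 = 0.5
t=7: Ŝ = -0.7 + 4·7 = 27.3; e = 24.8 − 27.3 = -2.5
t=9: Ŝ = -0.7 + 4·9 = 35.3; e = 36.8 − 35.3 = 1.5
t=11: Ŝ = -0.7 + 4·11 = 43.3; e = 41.3 − 43.3 = -2
t=13: Ŝ = -0.7 + 4·13 = 51.3; e = 53.8 − 51.3 = 2.5
t=15: Ŝ = -0.7 + 4·15 = 59.3; e = 58.3 − 59.3 = -1
t=17: Ŝ = -0.7 + 4·17 = 67.3; e = 65.8 − 67.3 = -1.5
t=19: Ŝ = -0.7 + 4·19 = 75.3; e = 76.8 − 75.3 = 1.5
SSE = 1 + 0.25 + 6.25 + 2.25 + 4 + 6.25 + 1 + 2.25 + 2.25 = 25.5
s = √(25.5/7) = √3.64286 ≈ 1.909

s = 1.909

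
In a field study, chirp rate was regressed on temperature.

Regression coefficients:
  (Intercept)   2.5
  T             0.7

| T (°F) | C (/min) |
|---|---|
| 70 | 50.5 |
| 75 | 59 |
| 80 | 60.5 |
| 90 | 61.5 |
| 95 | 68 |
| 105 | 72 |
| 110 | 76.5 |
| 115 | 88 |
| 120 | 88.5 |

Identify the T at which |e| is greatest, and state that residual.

T = 115, e = 5

T=70: Ĉ = 2.5 + 0.7·70 = 51.5; e = 50.5 − 51.5 = -1
T=75: Ĉ = 2.5 + 0.7·75 = 55; e = 59 − 55 = 4
T=80: Ĉ = 2.5 + 0.7·80 = 58.5; e = 60.5 − 58.5 = 2
T=90: Ĉ = 2.5 + 0.7·90 = 65.5; e = 61.5 − 65.5 = -4
T=95: Ĉ = 2.5 + 0.7·95 = 69; e = 68 − 69 = -1
T=105: Ĉ = 2.5 + 0.7·105 = 76; e = 72 − 76 = -4
T=110: Ĉ = 2.5 + 0.7·110 = 79.5; e = 76.5 − 79.5 = -3
T=115: Ĉ = 2.5 + 0.7·115 = 83; e = 88 − 83 = 5
T=120: Ĉ = 2.5 + 0.7·120 = 86.5; e = 88.5 − 86.5 = 2
Largest |e| is 5 at T = 115, residual 5.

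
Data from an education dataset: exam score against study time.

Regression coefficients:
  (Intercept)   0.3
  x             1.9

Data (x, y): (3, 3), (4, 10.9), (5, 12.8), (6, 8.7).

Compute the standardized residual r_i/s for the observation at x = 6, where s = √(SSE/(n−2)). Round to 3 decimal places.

-0.707

x=3: ŷ = 0.3 + 1.9·3 = 6; r = 3 − 6 = -3
x=4: ŷ = 0.3 + 1.9·4 = 7.9; r = 10.9 − 7.9 = 3
x=5: ŷ = 0.3 + 1.9·5 = 9.8; r = 12.8 − 9.8 = 3
x=6: ŷ = 0.3 + 1.9·6 = 11.7; r = 8.7 − 11.7 = -3
SSE = 9 + 9 + 9 + 9 = 36
s = √(36/2) = 4.24264
r/s = -3 / 4.24264 = -0.707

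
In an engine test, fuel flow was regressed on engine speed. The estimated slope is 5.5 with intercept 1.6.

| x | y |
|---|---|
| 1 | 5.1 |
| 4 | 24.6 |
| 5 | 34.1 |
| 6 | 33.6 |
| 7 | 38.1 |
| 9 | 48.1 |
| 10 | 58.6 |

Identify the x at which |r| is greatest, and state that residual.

x = 5, r = 5

x=1: ŷ = 1.6 + 5.5·1 = 7.1; r = 5.1 − 7.1 = -2
x=4: ŷ = 1.6 + 5.5·4 = 23.6; r = 24.6 − 23.6 = 1
x=5: ŷ = 1.6 + 5.5·5 = 29.1; r = 34.1 − 29.1 = 5
x=6: ŷ = 1.6 + 5.5·6 = 34.6; r = 33.6 − 34.6 = -1
x=7: ŷ = 1.6 + 5.5·7 = 40.1; r = 38.1 − 40.1 = -2
x=9: ŷ = 1.6 + 5.5·9 = 51.1; r = 48.1 − 51.1 = -3
x=10: ŷ = 1.6 + 5.5·10 = 56.6; r = 58.6 − 56.6 = 2
Largest |r| is 5 at x = 5, residual 5.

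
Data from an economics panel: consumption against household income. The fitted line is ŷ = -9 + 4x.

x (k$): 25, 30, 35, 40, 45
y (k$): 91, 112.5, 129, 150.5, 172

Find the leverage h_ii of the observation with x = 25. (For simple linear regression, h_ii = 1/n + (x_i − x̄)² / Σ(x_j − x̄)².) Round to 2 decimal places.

x̄ = (25 + 30 + 35 + 40 + 45)/5 = 35
Σ(x − x̄)² = 100 + 25 + 0 + 25 + 100 = 250
h = 1/5 + (-10)²/250 = 0.2 + 0.4 = 0.60

h = 0.60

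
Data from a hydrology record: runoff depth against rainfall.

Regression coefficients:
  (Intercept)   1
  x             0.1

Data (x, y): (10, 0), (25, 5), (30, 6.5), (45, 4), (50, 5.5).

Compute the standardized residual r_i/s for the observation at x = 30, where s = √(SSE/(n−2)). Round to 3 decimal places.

1.118

x=10: ŷ = 1 + 0.1·10 = 2; r = 0 − 2 = -2
x=25: ŷ = 1 + 0.1·25 = 3.5; r = 5 − 3.5 = 1.5
x=30: ŷ = 1 + 0.1·30 = 4; r = 6.5 − 4 = 2.5
x=45: ŷ = 1 + 0.1·45 = 5.5; r = 4 − 5.5 = -1.5
x=50: ŷ = 1 + 0.1·50 = 6; r = 5.5 − 6 = -0.5
SSE = 4 + 2.25 + 6.25 + 2.25 + 0.25 = 15
s = √(15/3) = 2.23607
r/s = 2.5 / 2.23607 = 1.118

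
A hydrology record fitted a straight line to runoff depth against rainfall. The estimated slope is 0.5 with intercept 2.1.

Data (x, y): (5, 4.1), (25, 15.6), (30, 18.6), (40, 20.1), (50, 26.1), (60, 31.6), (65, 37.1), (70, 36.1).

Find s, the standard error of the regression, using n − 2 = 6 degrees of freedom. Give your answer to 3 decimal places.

s = 1.633

x=5: ŷ = 2.1 + 0.5·5 = 4.6; r = 4.1 − 4.6 = -0.5
x=25: ŷ = 2.1 + 0.5·25 = 14.6; r = 15.6 − 14.6 = 1
x=30: ŷ = 2.1 + 0.5·30 = 17.1; r = 18.6 − 17.1 = 1.5
x=40: ŷ = 2.1 + 0.5·40 = 22.1; r = 20.1 − 22.1 = -2
x=50: ŷ = 2.1 + 0.5·50 = 27.1; r = 26.1 − 27.1 = -1
x=60: ŷ = 2.1 + 0.5·60 = 32.1; r = 31.6 − 32.1 = -0.5
x=65: ŷ = 2.1 + 0.5·65 = 34.6; r = 37.1 − 34.6 = 2.5
x=70: ŷ = 2.1 + 0.5·70 = 37.1; r = 36.1 − 37.1 = -1
SSE = 0.25 + 1 + 2.25 + 4 + 1 + 0.25 + 6.25 + 1 = 16
s = √(16/6) = √2.66667 ≈ 1.633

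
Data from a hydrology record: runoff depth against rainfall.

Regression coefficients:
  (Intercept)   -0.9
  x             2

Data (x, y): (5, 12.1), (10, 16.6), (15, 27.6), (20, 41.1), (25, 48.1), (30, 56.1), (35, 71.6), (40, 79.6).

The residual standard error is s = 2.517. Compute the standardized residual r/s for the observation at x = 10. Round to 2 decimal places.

-0.99

ŷ = -0.9 + 2·10 = 19.1
r = 16.6 − 19.1 = -2.5
r/s = -2.5 / 2.517 = -0.99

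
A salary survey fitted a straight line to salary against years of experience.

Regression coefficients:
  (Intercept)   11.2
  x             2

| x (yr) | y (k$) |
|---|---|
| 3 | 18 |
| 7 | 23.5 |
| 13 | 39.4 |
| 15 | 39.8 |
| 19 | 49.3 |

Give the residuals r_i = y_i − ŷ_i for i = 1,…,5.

0.8, -1.7, 2.2, -1.4, 0.1

x=3: ŷ = 11.2 + 2·3 = 17.2; r = 18 − 17.2 = 0.8
x=7: ŷ = 11.2 + 2·7 = 25.2; r = 23.5 − 25.2 = -1.7
x=13: ŷ = 11.2 + 2·13 = 37.2; r = 39.4 − 37.2 = 2.2
x=15: ŷ = 11.2 + 2·15 = 41.2; r = 39.8 − 41.2 = -1.4
x=19: ŷ = 11.2 + 2·19 = 49.2; r = 49.3 − 49.2 = 0.1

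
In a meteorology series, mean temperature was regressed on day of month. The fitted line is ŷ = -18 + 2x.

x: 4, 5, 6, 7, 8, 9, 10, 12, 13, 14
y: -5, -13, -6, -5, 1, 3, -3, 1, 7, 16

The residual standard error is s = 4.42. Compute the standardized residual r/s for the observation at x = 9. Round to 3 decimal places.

ŷ = -18 + 2·9 = 0
r = 3 − 0 = 3
r/s = 3 / 4.42 = 0.679

0.679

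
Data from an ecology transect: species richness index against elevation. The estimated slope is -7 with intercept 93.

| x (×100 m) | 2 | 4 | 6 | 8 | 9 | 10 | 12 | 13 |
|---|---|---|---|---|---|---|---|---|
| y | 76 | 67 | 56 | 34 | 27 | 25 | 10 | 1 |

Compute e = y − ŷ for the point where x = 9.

ŷ = 93 − 7·9 = 30
e = 27 − 30 = -3

e = -3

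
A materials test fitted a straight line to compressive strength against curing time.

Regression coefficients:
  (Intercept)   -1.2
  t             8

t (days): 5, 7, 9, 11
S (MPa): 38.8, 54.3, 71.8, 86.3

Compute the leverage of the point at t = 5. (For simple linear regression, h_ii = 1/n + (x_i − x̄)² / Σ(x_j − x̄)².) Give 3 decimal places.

h = 0.700

t̄ = (5 + 7 + 9 + 11)/4 = 8
Σ(t − t̄)² = 9 + 1 + 1 + 9 = 20
h = 1/4 + (-3)²/20 = 0.25 + 0.45 = 0.700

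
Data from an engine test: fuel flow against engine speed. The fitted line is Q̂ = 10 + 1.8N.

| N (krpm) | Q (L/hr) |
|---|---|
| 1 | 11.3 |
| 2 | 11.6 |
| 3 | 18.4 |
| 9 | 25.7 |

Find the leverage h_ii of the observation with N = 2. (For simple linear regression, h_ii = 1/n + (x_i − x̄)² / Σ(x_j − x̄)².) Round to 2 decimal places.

N̄ = (1 + 2 + 3 + 9)/4 = 3.75
Σ(N − N̄)² = 7.5625 + 3.0625 + 0.5625 + 27.5625 = 38.75
h = 1/4 + (-1.75)²/38.75 = 0.25 + 0.0790323 = 0.33

h = 0.33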